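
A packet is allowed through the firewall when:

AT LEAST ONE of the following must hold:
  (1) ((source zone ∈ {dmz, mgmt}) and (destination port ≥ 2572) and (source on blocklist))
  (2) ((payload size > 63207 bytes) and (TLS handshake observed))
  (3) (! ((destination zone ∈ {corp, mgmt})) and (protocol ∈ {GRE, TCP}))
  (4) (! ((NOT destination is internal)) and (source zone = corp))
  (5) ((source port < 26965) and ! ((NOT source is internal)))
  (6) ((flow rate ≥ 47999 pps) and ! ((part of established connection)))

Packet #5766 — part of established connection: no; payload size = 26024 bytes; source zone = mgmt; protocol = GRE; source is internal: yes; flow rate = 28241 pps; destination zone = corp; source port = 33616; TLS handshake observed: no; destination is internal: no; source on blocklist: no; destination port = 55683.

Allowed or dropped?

Dropped

Atomic conditions:
  source zone ∈ {dmz, mgmt}: mgmt is in the set → true
  destination port ≥ 2572: 55683 ≥ 2572 is true
  source on blocklist: no → false
  payload size > 63207 bytes: 26024 > 63207 is false
  TLS handshake observed: no → false
  destination zone ∈ {corp, mgmt}: corp is in the set → true
  protocol ∈ {GRE, TCP}: GRE is in the set → true
  NOT destination is internal: no → true
  source zone = corp: mgmt == corp is false
  source port < 26965: 33616 < 26965 is false
  NOT source is internal: yes → false
  flow rate ≥ 47999 pps: 28241 ≥ 47999 is false
  part of established connection: no → false
Combine:
[1] true AND true AND false = false
[2] false AND false = false
[3.1] NOT true = false
[3] false AND true = false
[4.1] NOT true = false
[4] false AND false = false
[5.2] NOT false = true
[5] false AND true = false
[6.2] NOT false = true
[6] false AND true = false
[root] false OR false OR false OR false OR false OR false = false
Overall: false → dropped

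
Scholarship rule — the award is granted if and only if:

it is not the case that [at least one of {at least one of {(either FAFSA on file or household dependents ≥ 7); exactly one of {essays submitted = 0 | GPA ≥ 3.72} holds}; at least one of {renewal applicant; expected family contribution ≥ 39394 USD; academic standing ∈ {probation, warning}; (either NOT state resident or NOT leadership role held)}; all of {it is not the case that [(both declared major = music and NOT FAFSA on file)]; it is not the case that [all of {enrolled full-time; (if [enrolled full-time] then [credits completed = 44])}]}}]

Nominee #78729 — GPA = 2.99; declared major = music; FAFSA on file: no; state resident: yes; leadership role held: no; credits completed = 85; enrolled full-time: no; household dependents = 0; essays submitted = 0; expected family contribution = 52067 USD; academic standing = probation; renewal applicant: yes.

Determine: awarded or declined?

Declined

Atomic conditions:
  FAFSA on file: no → false
  household dependents ≥ 7: 0 ≥ 7 is false
  essays submitted = 0: 0 == 0 is true
  GPA ≥ 3.72: 2.99 ≥ 3.72 is false
  renewal applicant: yes → true
  expected family contribution ≥ 39394 USD: 52067 ≥ 39394 is true
  academic standing ∈ {probation, warning}: probation is in the set → true
  NOT state resident: yes → false
  NOT leadership role held: no → true
  declared major = music: music == music is true
  NOT FAFSA on file: no → true
  enrolled full-time: no → false
  credits completed = 44: 85 == 44 is false
Combine:
[1.1.1] false OR false = false
[1.1.2] exactly-one(true, false) = true
[1.1] false OR true = true
[1.2.4] false OR true = true
[1.2] true OR true OR true OR true = true
[1.3.1.1] true AND true = true
[1.3.1] NOT true = false
[1.3.2.1.2] false → false (antecedent false ⇒ implication holds) = true
[1.3.2.1] false AND true = false
[1.3.2] NOT false = true
[1.3] false AND true = false
[1] true OR true OR false = true
[root] NOT true = false
Overall: false → declined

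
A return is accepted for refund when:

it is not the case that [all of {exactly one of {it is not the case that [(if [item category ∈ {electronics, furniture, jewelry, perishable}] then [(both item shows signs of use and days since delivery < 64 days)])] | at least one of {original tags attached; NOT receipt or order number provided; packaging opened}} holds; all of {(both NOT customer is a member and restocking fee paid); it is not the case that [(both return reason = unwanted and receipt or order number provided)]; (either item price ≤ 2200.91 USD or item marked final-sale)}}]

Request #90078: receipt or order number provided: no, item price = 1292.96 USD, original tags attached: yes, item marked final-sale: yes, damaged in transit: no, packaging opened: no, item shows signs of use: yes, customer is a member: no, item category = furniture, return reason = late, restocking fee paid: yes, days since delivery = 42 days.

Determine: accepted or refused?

Atomic conditions:
  item category ∈ {electronics, furniture, jewelry, perishable}: furniture is in the set → true
  item shows signs of use: yes → true
  days since delivery < 64 days: 42 < 64 is true
  original tags attached: yes → true
  NOT receipt or order number provided: no → true
  packaging opened: no → false
  NOT customer is a member: no → true
  restocking fee paid: yes → true
  return reason = unwanted: late == unwanted is false
  receipt or order number provided: no → false
  item price ≤ 2200.91 USD: 1292.96 ≤ 2200.91 is true
  item marked final-sale: yes → true
Combine:
[1.1.1.1.2] true AND true = true
[1.1.1.1] true → true = true
[1.1.1] NOT true = false
[1.1.2] true OR true OR false = true
[1.1] exactly-one(false, true) = true
[1.2.1] true AND true = true
[1.2.2.1] false AND false = false
[1.2.2] NOT false = true
[1.2.3] true OR true = true
[1.2] true AND true AND true = true
[1] true AND true = true
[root] NOT true = false
Overall: false → refused

Refused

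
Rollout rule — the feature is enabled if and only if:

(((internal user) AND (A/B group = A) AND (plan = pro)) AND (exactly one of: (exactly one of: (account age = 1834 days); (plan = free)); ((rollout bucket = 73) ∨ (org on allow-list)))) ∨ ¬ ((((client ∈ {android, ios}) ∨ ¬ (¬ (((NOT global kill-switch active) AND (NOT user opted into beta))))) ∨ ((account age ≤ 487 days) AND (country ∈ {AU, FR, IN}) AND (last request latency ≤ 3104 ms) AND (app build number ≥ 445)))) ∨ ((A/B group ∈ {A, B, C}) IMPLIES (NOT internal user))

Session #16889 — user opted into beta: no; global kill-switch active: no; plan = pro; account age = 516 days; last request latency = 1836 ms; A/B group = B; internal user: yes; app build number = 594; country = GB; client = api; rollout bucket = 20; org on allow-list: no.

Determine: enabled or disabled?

Atomic conditions:
  internal user: yes → true
  A/B group = A: B == A is false
  plan = pro: pro == pro is true
  account age = 1834 days: 516 == 1834 is false
  plan = free: pro == free is false
  rollout bucket = 73: 20 == 73 is false
  org on allow-list: no → false
  client ∈ {android, ios}: api is not in the set → false
  NOT global kill-switch active: no → true
  NOT user opted into beta: no → true
  account age ≤ 487 days: 516 ≤ 487 is false
  country ∈ {AU, FR, IN}: GB is not in the set → false
  last request latency ≤ 3104 ms: 1836 ≤ 3104 is true
  app build number ≥ 445: 594 ≥ 445 is true
  A/B group ∈ {A, B, C}: B is in the set → true
  NOT internal user: yes → false
Combine:
[1.1] true AND false AND true = false
[1.2.1] exactly-one(false, false) = false
[1.2.2] false OR false = false
[1.2] exactly-one(false, false) = false
[1] false AND false = false
[2.1.1.2.1.1] true AND true = true
[2.1.1.2.1] NOT true = false
[2.1.1.2] NOT false = true
[2.1.1] false OR true = true
[2.1.2] false AND false AND true AND true = false
[2.1] true OR false = true
[2] NOT true = false
[3] true → false = false
[root] false OR false OR false = false
Overall: false → disabled

Disabled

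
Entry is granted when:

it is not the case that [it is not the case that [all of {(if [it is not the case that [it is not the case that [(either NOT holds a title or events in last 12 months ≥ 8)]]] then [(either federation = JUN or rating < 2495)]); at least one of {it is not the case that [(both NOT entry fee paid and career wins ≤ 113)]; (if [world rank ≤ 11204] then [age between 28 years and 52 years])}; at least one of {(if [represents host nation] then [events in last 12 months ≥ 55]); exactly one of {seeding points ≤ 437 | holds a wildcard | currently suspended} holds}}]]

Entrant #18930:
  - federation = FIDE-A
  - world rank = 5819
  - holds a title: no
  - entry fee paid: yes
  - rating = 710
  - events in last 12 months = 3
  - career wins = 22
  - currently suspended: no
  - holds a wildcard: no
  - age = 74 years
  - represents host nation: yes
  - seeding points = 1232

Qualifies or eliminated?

Eliminated

Atomic conditions:
  NOT holds a title: no → true
  events in last 12 months ≥ 8: 3 ≥ 8 is false
  federation = JUN: FIDE-A == JUN is false
  rating < 2495: 710 < 2495 is true
  NOT entry fee paid: yes → false
  career wins ≤ 113: 22 ≤ 113 is true
  world rank ≤ 11204: 5819 ≤ 11204 is true
  age between 28 years and 52 years: 74 in [28, 52] is false
  represents host nation: yes → true
  events in last 12 months ≥ 55: 3 ≥ 55 is false
  seeding points ≤ 437: 1232 ≤ 437 is false
  holds a wildcard: no → false
  currently suspended: no → false
Combine:
[1.1.1.1.1.1] true OR false = true
[1.1.1.1.1] NOT true = false
[1.1.1.1] NOT false = true
[1.1.1.2] false OR true = true
[1.1.1] true → true = true
[1.1.2.1.1] false AND true = false
[1.1.2.1] NOT false = true
[1.1.2.2] true → false = false
[1.1.2] true OR false = true
[1.1.3.1] true → false = false
[1.1.3.2] exactly-one(false, false, false) = false
[1.1.3] false OR false = false
[1.1] true AND true AND false = false
[1] NOT false = true
[root] NOT true = false
Overall: false → eliminated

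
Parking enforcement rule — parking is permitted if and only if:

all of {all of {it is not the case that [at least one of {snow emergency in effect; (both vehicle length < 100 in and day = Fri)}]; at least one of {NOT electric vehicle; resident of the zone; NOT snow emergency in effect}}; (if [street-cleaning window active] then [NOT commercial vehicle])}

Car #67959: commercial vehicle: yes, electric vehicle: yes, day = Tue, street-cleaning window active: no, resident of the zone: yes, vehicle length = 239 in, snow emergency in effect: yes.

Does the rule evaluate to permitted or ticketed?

Atomic conditions:
  snow emergency in effect: yes → true
  vehicle length < 100 in: 239 < 100 is false
  day = Fri: Tue == Fri is false
  NOT electric vehicle: yes → false
  resident of the zone: yes → true
  NOT snow emergency in effect: yes → false
  street-cleaning window active: no → false
  NOT commercial vehicle: yes → false
Combine:
[1.1.1.2] false AND false = false
[1.1.1] true OR false = true
[1.1] NOT true = false
[1.2] false OR true OR false = true
[1] false AND true = false
[2] false → false (antecedent false ⇒ implication holds) = true
[root] false AND true = false
Overall: false → ticketed

Ticketed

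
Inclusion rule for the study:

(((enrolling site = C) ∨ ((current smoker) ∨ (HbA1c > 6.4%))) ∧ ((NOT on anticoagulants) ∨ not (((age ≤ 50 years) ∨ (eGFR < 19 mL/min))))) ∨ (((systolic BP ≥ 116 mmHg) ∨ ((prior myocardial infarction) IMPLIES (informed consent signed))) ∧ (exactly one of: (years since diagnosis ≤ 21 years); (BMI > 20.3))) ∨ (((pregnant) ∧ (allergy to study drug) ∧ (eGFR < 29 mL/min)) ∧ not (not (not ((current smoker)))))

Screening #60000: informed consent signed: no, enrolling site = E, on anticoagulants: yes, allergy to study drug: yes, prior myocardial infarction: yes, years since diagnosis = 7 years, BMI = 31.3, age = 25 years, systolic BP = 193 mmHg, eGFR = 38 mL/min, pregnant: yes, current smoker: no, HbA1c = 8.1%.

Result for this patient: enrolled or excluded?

Excluded

Atomic conditions:
  enrolling site = C: E == C is false
  current smoker: no → false
  HbA1c > 6.4%: 8.1 > 6.4 is true
  NOT on anticoagulants: yes → false
  age ≤ 50 years: 25 ≤ 50 is true
  eGFR < 19 mL/min: 38 < 19 is false
  systolic BP ≥ 116 mmHg: 193 ≥ 116 is true
  prior myocardial infarction: yes → true
  informed consent signed: no → false
  years since diagnosis ≤ 21 years: 7 ≤ 21 is true
  BMI > 20.3: 31.3 > 20.3 is true
  pregnant: yes → true
  allergy to study drug: yes → true
  eGFR < 29 mL/min: 38 < 29 is false
Combine:
[1.1.2] false OR true = true
[1.1] false OR true = true
[1.2.2.1] true OR false = true
[1.2.2] NOT true = false
[1.2] false OR false = false
[1] true AND false = false
[2.1.2] true → false = false
[2.1] true OR false = true
[2.2] exactly-one(true, true) = false
[2] true AND false = false
[3.1] true AND true AND false = false
[3.2.1.1] NOT false = true
[3.2.1] NOT true = false
[3.2] NOT false = true
[3] false AND true = false
[root] false OR false OR false = false
Overall: false → excluded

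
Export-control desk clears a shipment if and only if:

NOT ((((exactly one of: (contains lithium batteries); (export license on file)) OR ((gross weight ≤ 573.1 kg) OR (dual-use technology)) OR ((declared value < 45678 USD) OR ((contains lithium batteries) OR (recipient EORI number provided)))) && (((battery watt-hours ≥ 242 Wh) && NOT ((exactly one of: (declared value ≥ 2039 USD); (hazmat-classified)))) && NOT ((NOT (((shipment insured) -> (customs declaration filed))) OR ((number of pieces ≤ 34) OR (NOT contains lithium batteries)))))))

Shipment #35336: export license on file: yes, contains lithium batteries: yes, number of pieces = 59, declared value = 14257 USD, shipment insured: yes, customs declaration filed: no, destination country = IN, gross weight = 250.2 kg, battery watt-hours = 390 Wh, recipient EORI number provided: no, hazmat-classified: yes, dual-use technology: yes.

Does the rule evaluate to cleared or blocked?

Cleared

Atomic conditions:
  contains lithium batteries: yes → true
  export license on file: yes → true
  gross weight ≤ 573.1 kg: 250.2 ≤ 573.1 is true
  dual-use technology: yes → true
  declared value < 45678 USD: 14257 < 45678 is true
  recipient EORI number provided: no → false
  battery watt-hours ≥ 242 Wh: 390 ≥ 242 is true
  declared value ≥ 2039 USD: 14257 ≥ 2039 is true
  hazmat-classified: yes → true
  shipment insured: yes → true
  customs declaration filed: no → false
  number of pieces ≤ 34: 59 ≤ 34 is false
  NOT contains lithium batteries: yes → false
Combine:
[1.1.1] exactly-one(true, true) = false
[1.1.2] true OR true = true
[1.1.3.2] true OR false = true
[1.1.3] true OR true = true
[1.1] false OR true OR true = true
[1.2.1.2.1] exactly-one(true, true) = false
[1.2.1.2] NOT false = true
[1.2.1] true AND true = true
[1.2.2.1.1.1] true → false = false
[1.2.2.1.1] NOT false = true
[1.2.2.1.2] false OR false = false
[1.2.2.1] true OR false = true
[1.2.2] NOT true = false
[1.2] true AND false = false
[1] true AND false = false
[root] NOT false = true
Overall: true → cleared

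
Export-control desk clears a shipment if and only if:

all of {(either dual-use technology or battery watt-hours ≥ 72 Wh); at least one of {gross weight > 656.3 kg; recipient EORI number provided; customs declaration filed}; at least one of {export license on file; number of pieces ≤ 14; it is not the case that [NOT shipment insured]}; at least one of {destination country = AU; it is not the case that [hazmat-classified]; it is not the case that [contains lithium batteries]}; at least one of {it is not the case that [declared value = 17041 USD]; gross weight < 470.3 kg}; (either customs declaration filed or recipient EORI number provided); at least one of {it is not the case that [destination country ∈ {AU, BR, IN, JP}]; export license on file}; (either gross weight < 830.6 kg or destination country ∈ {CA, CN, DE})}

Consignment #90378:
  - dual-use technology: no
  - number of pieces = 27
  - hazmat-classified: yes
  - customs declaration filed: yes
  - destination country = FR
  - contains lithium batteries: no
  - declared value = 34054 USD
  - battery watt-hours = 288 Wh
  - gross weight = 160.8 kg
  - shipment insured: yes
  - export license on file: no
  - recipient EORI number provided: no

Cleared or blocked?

Atomic conditions:
  dual-use technology: no → false
  battery watt-hours ≥ 72 Wh: 288 ≥ 72 is true
  gross weight > 656.3 kg: 160.8 > 656.3 is false
  recipient EORI number provided: no → false
  customs declaration filed: yes → true
  export license on file: no → false
  number of pieces ≤ 14: 27 ≤ 14 is false
  NOT shipment insured: yes → false
  destination country = AU: FR == AU is false
  hazmat-classified: yes → true
  contains lithium batteries: no → false
  declared value = 17041 USD: 34054 == 17041 is false
  gross weight < 470.3 kg: 160.8 < 470.3 is true
  destination country ∈ {AU, BR, IN, JP}: FR is not in the set → false
  gross weight < 830.6 kg: 160.8 < 830.6 is true
  destination country ∈ {CA, CN, DE}: FR is not in the set → false
Combine:
[1] false OR true = true
[2] false OR false OR true = true
[3.3] NOT false = true
[3] false OR false OR true = true
[4.2] NOT true = false
[4.3] NOT false = true
[4] false OR false OR true = true
[5.1] NOT false = true
[5] true OR true = true
[6] true OR false = true
[7.1] NOT false = true
[7] true OR false = true
[8] true OR false = true
[root] true AND true AND true AND true AND true AND true AND true AND true = true
Overall: true → cleared

Cleared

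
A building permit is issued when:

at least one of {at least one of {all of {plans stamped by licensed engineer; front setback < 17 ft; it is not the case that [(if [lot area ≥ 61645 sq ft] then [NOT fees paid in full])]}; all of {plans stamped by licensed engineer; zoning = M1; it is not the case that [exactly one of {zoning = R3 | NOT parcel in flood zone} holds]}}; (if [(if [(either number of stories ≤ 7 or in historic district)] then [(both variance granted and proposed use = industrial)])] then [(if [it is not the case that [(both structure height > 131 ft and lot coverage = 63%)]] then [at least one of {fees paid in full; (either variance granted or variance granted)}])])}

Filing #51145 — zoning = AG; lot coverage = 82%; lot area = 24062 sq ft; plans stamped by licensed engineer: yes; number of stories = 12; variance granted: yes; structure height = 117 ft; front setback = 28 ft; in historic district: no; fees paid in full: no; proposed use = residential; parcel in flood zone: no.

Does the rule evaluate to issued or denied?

Atomic conditions:
  plans stamped by licensed engineer: yes → true
  front setback < 17 ft: 28 < 17 is false
  lot area ≥ 61645 sq ft: 24062 ≥ 61645 is false
  NOT fees paid in full: no → true
  zoning = M1: AG == M1 is false
  zoning = R3: AG == R3 is false
  NOT parcel in flood zone: no → true
  number of stories ≤ 7: 12 ≤ 7 is false
  in historic district: no → false
  variance granted: yes → true
  proposed use = industrial: residential == industrial is false
  structure height > 131 ft: 117 > 131 is false
  lot coverage = 63%: 82 == 63 is false
  fees paid in full: no → false
Combine:
[1.1.3.1] false → true (antecedent false ⇒ implication holds) = true
[1.1.3] NOT true = false
[1.1] true AND false AND false = false
[1.2.3.1] exactly-one(false, true) = true
[1.2.3] NOT true = false
[1.2] true AND false AND false = false
[1] false OR false = false
[2.1.1] false OR false = false
[2.1.2] true AND false = false
[2.1] false → false (antecedent false ⇒ implication holds) = true
[2.2.1.1] false AND false = false
[2.2.1] NOT false = true
[2.2.2.2] true OR true = true
[2.2.2] false OR true = true
[2.2] true → true = true
[2] true → true = true
[root] false OR true = true
Overall: true → issued

Issued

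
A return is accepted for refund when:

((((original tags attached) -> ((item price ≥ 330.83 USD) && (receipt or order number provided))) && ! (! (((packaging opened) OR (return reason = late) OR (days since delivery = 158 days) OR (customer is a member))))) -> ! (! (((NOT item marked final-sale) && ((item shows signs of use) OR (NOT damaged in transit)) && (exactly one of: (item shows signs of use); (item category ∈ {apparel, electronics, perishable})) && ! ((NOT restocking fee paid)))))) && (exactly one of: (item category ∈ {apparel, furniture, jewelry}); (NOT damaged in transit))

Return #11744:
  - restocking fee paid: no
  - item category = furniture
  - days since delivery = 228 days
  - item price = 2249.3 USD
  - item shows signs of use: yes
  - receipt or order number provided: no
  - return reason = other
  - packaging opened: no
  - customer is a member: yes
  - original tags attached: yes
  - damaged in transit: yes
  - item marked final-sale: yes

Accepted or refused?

Accepted

Atomic conditions:
  original tags attached: yes → true
  item price ≥ 330.83 USD: 2249.3 ≥ 330.83 is true
  receipt or order number provided: no → false
  packaging opened: no → false
  return reason = late: other == late is false
  days since delivery = 158 days: 228 == 158 is false
  customer is a member: yes → true
  NOT item marked final-sale: yes → false
  item shows signs of use: yes → true
  NOT damaged in transit: yes → false
  item category ∈ {apparel, electronics, perishable}: furniture is not in the set → false
  NOT restocking fee paid: no → true
  item category ∈ {apparel, furniture, jewelry}: furniture is in the set → true
Combine:
[1.1.1.2] true AND false = false
[1.1.1] true → false = false
[1.1.2.1.1] false OR false OR false OR true = true
[1.1.2.1] NOT true = false
[1.1.2] NOT false = true
[1.1] false AND true = false
[1.2.1.1.2] true OR false = true
[1.2.1.1.3] exactly-one(true, false) = true
[1.2.1.1.4] NOT true = false
[1.2.1.1] false AND true AND true AND false = false
[1.2.1] NOT false = true
[1.2] NOT true = false
[1] false → false (antecedent false ⇒ implication holds) = true
[2] exactly-one(true, false) = true
[root] true AND true = true
Overall: true → accepted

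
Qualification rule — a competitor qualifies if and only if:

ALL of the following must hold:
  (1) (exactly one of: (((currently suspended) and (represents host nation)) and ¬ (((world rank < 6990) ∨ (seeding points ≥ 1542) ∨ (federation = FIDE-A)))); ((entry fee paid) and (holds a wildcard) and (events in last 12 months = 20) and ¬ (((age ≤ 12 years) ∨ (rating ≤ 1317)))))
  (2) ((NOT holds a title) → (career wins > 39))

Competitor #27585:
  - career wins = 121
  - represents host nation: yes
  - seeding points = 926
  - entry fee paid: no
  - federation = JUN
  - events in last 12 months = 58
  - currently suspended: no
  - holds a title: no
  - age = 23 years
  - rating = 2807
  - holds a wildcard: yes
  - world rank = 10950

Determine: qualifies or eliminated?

Eliminated

Atomic conditions:
  currently suspended: no → false
  represents host nation: yes → true
  world rank < 6990: 10950 < 6990 is false
  seeding points ≥ 1542: 926 ≥ 1542 is false
  federation = FIDE-A: JUN == FIDE-A is false
  entry fee paid: no → false
  holds a wildcard: yes → true
  events in last 12 months = 20: 58 == 20 is false
  age ≤ 12 years: 23 ≤ 12 is false
  rating ≤ 1317: 2807 ≤ 1317 is false
  NOT holds a title: no → true
  career wins > 39: 121 > 39 is true
Combine:
[1.1.1] false AND true = false
[1.1.2.1] false OR false OR false = false
[1.1.2] NOT false = true
[1.1] false AND true = false
[1.2.4.1] false OR false = false
[1.2.4] NOT false = true
[1.2] false AND true AND false AND true = false
[1] exactly-one(false, false) = false
[2] true → true = true
[root] false AND true = false
Overall: false → eliminated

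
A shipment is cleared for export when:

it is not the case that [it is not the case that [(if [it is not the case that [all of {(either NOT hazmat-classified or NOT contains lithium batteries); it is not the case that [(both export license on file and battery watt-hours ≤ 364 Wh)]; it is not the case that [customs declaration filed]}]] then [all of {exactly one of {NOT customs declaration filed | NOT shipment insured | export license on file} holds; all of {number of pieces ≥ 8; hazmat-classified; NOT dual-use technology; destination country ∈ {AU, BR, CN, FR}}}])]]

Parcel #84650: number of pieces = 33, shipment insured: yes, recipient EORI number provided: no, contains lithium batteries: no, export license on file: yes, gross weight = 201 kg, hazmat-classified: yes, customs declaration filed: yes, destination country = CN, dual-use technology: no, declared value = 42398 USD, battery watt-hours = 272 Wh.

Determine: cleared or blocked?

Cleared

Atomic conditions:
  NOT hazmat-classified: yes → false
  NOT contains lithium batteries: no → true
  export license on file: yes → true
  battery watt-hours ≤ 364 Wh: 272 ≤ 364 is true
  customs declaration filed: yes → true
  NOT customs declaration filed: yes → false
  NOT shipment insured: yes → false
  number of pieces ≥ 8: 33 ≥ 8 is true
  hazmat-classified: yes → true
  NOT dual-use technology: no → true
  destination country ∈ {AU, BR, CN, FR}: CN is in the set → true
Combine:
[1.1.1.1.1] false OR true = true
[1.1.1.1.2.1] true AND true = true
[1.1.1.1.2] NOT true = false
[1.1.1.1.3] NOT true = false
[1.1.1.1] true AND false AND false = false
[1.1.1] NOT false = true
[1.1.2.1] exactly-one(false, false, true) = true
[1.1.2.2] true AND true AND true AND true = true
[1.1.2] true AND true = true
[1.1] true → true = true
[1] NOT true = false
[root] NOT false = true
Overall: true → cleared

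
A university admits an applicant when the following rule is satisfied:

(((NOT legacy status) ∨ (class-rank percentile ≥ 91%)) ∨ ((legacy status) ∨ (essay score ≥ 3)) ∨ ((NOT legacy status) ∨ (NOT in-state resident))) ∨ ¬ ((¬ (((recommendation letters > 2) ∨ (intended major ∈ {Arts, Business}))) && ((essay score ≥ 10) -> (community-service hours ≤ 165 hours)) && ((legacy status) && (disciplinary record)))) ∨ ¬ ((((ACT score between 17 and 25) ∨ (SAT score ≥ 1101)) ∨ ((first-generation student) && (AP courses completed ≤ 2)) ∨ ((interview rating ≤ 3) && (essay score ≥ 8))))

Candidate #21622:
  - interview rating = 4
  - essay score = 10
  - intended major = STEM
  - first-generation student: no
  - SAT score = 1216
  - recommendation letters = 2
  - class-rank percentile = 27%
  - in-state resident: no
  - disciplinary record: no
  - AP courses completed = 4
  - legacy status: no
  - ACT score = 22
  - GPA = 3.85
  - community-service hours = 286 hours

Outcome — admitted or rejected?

Admitted

Atomic conditions:
  NOT legacy status: no → true
  class-rank percentile ≥ 91%: 27 ≥ 91 is false
  legacy status: no → false
  essay score ≥ 3: 10 ≥ 3 is true
  NOT in-state resident: no → true
  recommendation letters > 2: 2 > 2 is false
  intended major ∈ {Arts, Business}: STEM is not in the set → false
  essay score ≥ 10: 10 ≥ 10 is true
  community-service hours ≤ 165 hours: 286 ≤ 165 is false
  disciplinary record: no → false
  ACT score between 17 and 25: 22 in [17, 25] is true
  SAT score ≥ 1101: 1216 ≥ 1101 is true
  first-generation student: no → false
  AP courses completed ≤ 2: 4 ≤ 2 is false
  interview rating ≤ 3: 4 ≤ 3 is false
  essay score ≥ 8: 10 ≥ 8 is true
Combine:
[1.1] true OR false = true
[1.2] false OR true = true
[1.3] true OR true = true
[1] true OR true OR true = true
[2.1.1.1] false OR false = false
[2.1.1] NOT false = true
[2.1.2] true → false = false
[2.1.3] false AND false = false
[2.1] true AND false AND false = false
[2] NOT false = true
[3.1.1] true OR true = true
[3.1.2] false AND false = false
[3.1.3] false AND true = false
[3.1] true OR false OR false = true
[3] NOT true = false
[root] true OR true OR false = true
Overall: true → admitted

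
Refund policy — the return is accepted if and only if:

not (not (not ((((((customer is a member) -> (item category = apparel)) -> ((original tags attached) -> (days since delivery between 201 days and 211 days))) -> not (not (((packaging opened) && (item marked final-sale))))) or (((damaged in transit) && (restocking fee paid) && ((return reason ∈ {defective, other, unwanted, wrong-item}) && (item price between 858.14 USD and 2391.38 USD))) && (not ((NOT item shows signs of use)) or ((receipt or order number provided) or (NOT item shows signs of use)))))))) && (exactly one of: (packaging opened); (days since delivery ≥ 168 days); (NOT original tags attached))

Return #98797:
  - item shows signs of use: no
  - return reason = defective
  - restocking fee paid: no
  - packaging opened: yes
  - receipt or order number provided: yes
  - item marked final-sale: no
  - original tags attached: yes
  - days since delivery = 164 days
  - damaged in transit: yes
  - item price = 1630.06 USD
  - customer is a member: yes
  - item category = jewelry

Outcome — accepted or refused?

Accepted

Atomic conditions:
  customer is a member: yes → true
  item category = apparel: jewelry == apparel is false
  original tags attached: yes → true
  days since delivery between 201 days and 211 days: 164 in [201, 211] is false
  packaging opened: yes → true
  item marked final-sale: no → false
  damaged in transit: yes → true
  restocking fee paid: no → false
  return reason ∈ {defective, other, unwanted, wrong-item}: defective is in the set → true
  item price between 858.14 USD and 2391.38 USD: 1630.06 in [858.14, 2391.38] is true
  NOT item shows signs of use: no → true
  receipt or order number provided: yes → true
  days since delivery ≥ 168 days: 164 ≥ 168 is false
  NOT original tags attached: yes → false
Combine:
[1.1.1.1.1.1.1] true → false = false
[1.1.1.1.1.1.2] true → false = false
[1.1.1.1.1.1] false → false (antecedent false ⇒ implication holds) = true
[1.1.1.1.1.2.1.1] true AND false = false
[1.1.1.1.1.2.1] NOT false = true
[1.1.1.1.1.2] NOT true = false
[1.1.1.1.1] true → false = false
[1.1.1.1.2.1.3] true AND true = true
[1.1.1.1.2.1] true AND false AND true = false
[1.1.1.1.2.2.1] NOT true = false
[1.1.1.1.2.2.2] true OR true = true
[1.1.1.1.2.2] false OR true = true
[1.1.1.1.2] false AND true = false
[1.1.1.1] false OR false = false
[1.1.1] NOT false = true
[1.1] NOT true = false
[1] NOT false = true
[2] exactly-one(true, false, false) = true
[root] true AND true = true
Overall: true → accepted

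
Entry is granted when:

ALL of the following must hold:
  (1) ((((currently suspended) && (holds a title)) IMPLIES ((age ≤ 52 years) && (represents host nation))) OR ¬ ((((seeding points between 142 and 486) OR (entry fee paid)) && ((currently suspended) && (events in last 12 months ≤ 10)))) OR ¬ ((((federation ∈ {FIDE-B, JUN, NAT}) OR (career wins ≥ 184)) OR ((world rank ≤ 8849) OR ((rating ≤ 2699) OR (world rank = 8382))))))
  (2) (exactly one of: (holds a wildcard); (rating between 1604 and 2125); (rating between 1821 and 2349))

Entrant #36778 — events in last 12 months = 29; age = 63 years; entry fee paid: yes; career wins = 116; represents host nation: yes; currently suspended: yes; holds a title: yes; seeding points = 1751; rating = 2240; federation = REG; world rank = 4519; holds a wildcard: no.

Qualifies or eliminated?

Qualifies

Atomic conditions:
  currently suspended: yes → true
  holds a title: yes → true
  age ≤ 52 years: 63 ≤ 52 is false
  represents host nation: yes → true
  seeding points between 142 and 486: 1751 in [142, 486] is false
  entry fee paid: yes → true
  events in last 12 months ≤ 10: 29 ≤ 10 is false
  federation ∈ {FIDE-B, JUN, NAT}: REG is not in the set → false
  career wins ≥ 184: 116 ≥ 184 is false
  world rank ≤ 8849: 4519 ≤ 8849 is true
  rating ≤ 2699: 2240 ≤ 2699 is true
  world rank = 8382: 4519 == 8382 is false
  holds a wildcard: no → false
  rating between 1604 and 2125: 2240 in [1604, 2125] is false
  rating between 1821 and 2349: 2240 in [1821, 2349] is true
Combine:
[1.1.1] true AND true = true
[1.1.2] false AND true = false
[1.1] true → false = false
[1.2.1.1] false OR true = true
[1.2.1.2] true AND false = false
[1.2.1] true AND false = false
[1.2] NOT false = true
[1.3.1.1] false OR false = false
[1.3.1.2.2] true OR false = true
[1.3.1.2] true OR true = true
[1.3.1] false OR true = true
[1.3] NOT true = false
[1] false OR true OR false = true
[2] exactly-one(false, false, true) = true
[root] true AND true = true
Overall: true → qualifies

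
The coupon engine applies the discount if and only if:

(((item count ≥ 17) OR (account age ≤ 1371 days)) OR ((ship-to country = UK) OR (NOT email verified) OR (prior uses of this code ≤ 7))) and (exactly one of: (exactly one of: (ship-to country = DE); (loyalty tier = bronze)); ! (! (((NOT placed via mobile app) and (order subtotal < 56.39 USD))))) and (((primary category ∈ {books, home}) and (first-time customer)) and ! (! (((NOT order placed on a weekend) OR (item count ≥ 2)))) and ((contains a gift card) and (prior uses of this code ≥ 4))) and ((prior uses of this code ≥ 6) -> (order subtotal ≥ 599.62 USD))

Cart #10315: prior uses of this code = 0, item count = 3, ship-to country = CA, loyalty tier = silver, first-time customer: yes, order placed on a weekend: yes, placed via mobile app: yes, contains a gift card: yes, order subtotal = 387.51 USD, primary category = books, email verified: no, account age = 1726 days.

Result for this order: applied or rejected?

Rejected

Atomic conditions:
  item count ≥ 17: 3 ≥ 17 is false
  account age ≤ 1371 days: 1726 ≤ 1371 is false
  ship-to country = UK: CA == UK is false
  NOT email verified: no → true
  prior uses of this code ≤ 7: 0 ≤ 7 is true
  ship-to country = DE: CA == DE is false
  loyalty tier = bronze: silver == bronze is false
  NOT placed via mobile app: yes → false
  order subtotal < 56.39 USD: 387.51 < 56.39 is false
  primary category ∈ {books, home}: books is in the set → true
  first-time customer: yes → true
  NOT order placed on a weekend: yes → false
  item count ≥ 2: 3 ≥ 2 is true
  contains a gift card: yes → true
  prior uses of this code ≥ 4: 0 ≥ 4 is false
  prior uses of this code ≥ 6: 0 ≥ 6 is false
  order subtotal ≥ 599.62 USD: 387.51 ≥ 599.62 is false
Combine:
[1.1] false OR false = false
[1.2] false OR true OR true = true
[1] false OR true = true
[2.1] exactly-one(false, false) = false
[2.2.1.1] false AND false = false
[2.2.1] NOT false = true
[2.2] NOT true = false
[2] exactly-one(false, false) = false
[3.1] true AND true = true
[3.2.1.1] false OR true = true
[3.2.1] NOT true = false
[3.2] NOT false = true
[3.3] true AND false = false
[3] true AND true AND false = false
[4] false → false (antecedent false ⇒ implication holds) = true
[root] true AND false AND false AND true = false
Overall: false → rejected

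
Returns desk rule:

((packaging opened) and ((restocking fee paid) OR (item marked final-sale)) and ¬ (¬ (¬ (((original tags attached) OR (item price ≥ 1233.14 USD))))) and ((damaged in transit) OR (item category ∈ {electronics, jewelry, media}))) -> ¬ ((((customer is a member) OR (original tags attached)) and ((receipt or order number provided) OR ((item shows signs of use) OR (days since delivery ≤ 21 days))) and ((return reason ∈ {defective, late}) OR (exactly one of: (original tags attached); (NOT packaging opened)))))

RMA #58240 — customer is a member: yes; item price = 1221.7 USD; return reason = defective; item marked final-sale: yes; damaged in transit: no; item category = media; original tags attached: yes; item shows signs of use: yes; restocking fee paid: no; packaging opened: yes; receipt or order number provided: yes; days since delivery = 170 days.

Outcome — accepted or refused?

Atomic conditions:
  packaging opened: yes → true
  restocking fee paid: no → false
  item marked final-sale: yes → true
  original tags attached: yes → true
  item price ≥ 1233.14 USD: 1221.7 ≥ 1233.14 is false
  damaged in transit: no → false
  item category ∈ {electronics, jewelry, media}: media is in the set → true
  customer is a member: yes → true
  receipt or order number provided: yes → true
  item shows signs of use: yes → true
  days since delivery ≤ 21 days: 170 ≤ 21 is false
  return reason ∈ {defective, late}: defective is in the set → true
  NOT packaging opened: yes → false
Combine:
[1.2] false OR true = true
[1.3.1.1.1] true OR false = true
[1.3.1.1] NOT true = false
[1.3.1] NOT false = true
[1.3] NOT true = false
[1.4] false OR true = true
[1] true AND true AND false AND true = false
[2.1.1] true OR true = true
[2.1.2.2] true OR false = true
[2.1.2] true OR true = true
[2.1.3.2] exactly-one(true, false) = true
[2.1.3] true OR true = true
[2.1] true AND true AND true = true
[2] NOT true = false
[root] false → false (antecedent false ⇒ implication holds) = true
Overall: true → accepted

Accepted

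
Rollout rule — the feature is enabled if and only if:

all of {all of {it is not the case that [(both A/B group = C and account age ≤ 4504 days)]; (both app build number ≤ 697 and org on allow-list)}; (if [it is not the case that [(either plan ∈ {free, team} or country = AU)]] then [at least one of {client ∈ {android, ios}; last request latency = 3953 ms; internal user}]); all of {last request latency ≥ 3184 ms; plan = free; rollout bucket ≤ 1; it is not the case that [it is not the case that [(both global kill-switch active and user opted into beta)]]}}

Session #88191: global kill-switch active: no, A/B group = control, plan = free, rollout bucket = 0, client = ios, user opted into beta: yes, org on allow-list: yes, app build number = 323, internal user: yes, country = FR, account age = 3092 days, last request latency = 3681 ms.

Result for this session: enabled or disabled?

Atomic conditions:
  A/B group = C: control == C is false
  account age ≤ 4504 days: 3092 ≤ 4504 is true
  app build number ≤ 697: 323 ≤ 697 is true
  org on allow-list: yes → true
  plan ∈ {free, team}: free is in the set → true
  country = AU: FR == AU is false
  client ∈ {android, ios}: ios is in the set → true
  last request latency = 3953 ms: 3681 == 3953 is false
  internal user: yes → true
  last request latency ≥ 3184 ms: 3681 ≥ 3184 is true
  plan = free: free == free is true
  rollout bucket ≤ 1: 0 ≤ 1 is true
  global kill-switch active: no → false
  user opted into beta: yes → true
Combine:
[1.1.1] false AND true = false
[1.1] NOT false = true
[1.2] true AND true = true
[1] true AND true = true
[2.1.1] true OR false = true
[2.1] NOT true = false
[2.2] true OR false OR true = true
[2] false → true (antecedent false ⇒ implication holds) = true
[3.4.1.1] false AND true = false
[3.4.1] NOT false = true
[3.4] NOT true = false
[3] true AND true AND true AND false = false
[root] true AND true AND false = false
Overall: false → disabled

Disabled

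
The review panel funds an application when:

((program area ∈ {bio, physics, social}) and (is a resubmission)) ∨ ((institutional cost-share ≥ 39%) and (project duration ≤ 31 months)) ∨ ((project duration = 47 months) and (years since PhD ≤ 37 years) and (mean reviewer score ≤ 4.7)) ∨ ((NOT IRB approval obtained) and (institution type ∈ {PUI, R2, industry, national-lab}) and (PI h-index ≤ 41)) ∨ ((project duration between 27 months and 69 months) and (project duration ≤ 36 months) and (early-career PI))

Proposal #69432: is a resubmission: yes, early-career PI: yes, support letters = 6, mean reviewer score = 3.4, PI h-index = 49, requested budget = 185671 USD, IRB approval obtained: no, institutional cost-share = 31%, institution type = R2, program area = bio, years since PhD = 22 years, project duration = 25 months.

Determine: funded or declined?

Funded

Atomic conditions:
  program area ∈ {bio, physics, social}: bio is in the set → true
  is a resubmission: yes → true
  institutional cost-share ≥ 39%: 31 ≥ 39 is false
  project duration ≤ 31 months: 25 ≤ 31 is true
  project duration = 47 months: 25 == 47 is false
  years since PhD ≤ 37 years: 22 ≤ 37 is true
  mean reviewer score ≤ 4.7: 3.4 ≤ 4.7 is true
  NOT IRB approval obtained: no → true
  institution type ∈ {PUI, R2, industry, national-lab}: R2 is in the set → true
  PI h-index ≤ 41: 49 ≤ 41 is false
  project duration between 27 months and 69 months: 25 in [27, 69] is false
  project duration ≤ 36 months: 25 ≤ 36 is true
  early-career PI: yes → true
Combine:
[1] true AND true = true
[2] false AND true = false
[3] false AND true AND true = false
[4] true AND true AND false = false
[5] false AND true AND true = false
[root] true OR false OR false OR false OR false = true
Overall: true → funded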